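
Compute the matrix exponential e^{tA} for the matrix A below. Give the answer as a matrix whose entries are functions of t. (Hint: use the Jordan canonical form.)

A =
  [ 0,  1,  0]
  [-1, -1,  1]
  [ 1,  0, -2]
e^{tA} =
  [t*exp(-t) + exp(-t), t^2*exp(-t)/2 + t*exp(-t), t^2*exp(-t)/2]
  [-t*exp(-t), -t^2*exp(-t)/2 + exp(-t), -t^2*exp(-t)/2 + t*exp(-t)]
  [t*exp(-t), t^2*exp(-t)/2, t^2*exp(-t)/2 - t*exp(-t) + exp(-t)]

Strategy: write A = P · J · P⁻¹ where J is a Jordan canonical form, so e^{tA} = P · e^{tJ} · P⁻¹, and e^{tJ} can be computed block-by-block.

A has Jordan form
J =
  [-1,  1,  0]
  [ 0, -1,  1]
  [ 0,  0, -1]
(up to reordering of blocks).

Per-block formulas:
  For a 3×3 Jordan block J_3(-1): exp(t · J_3(-1)) = e^(-1t)·(I + t·N + (t^2/2)·N^2), where N is the 3×3 nilpotent shift.

After assembling e^{tJ} and conjugating by P, we get:

e^{tA} =
  [t*exp(-t) + exp(-t), t^2*exp(-t)/2 + t*exp(-t), t^2*exp(-t)/2]
  [-t*exp(-t), -t^2*exp(-t)/2 + exp(-t), -t^2*exp(-t)/2 + t*exp(-t)]
  [t*exp(-t), t^2*exp(-t)/2, t^2*exp(-t)/2 - t*exp(-t) + exp(-t)]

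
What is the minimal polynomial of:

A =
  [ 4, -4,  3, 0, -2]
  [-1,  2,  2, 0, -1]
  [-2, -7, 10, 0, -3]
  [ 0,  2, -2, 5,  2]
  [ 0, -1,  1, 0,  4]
x^3 - 15*x^2 + 75*x - 125

The characteristic polynomial is χ_A(x) = (x - 5)^5, so the eigenvalues are known. The minimal polynomial is
  m_A(x) = Π_λ (x − λ)^{k_λ}
where k_λ is the size of the *largest* Jordan block for λ (equivalently, the smallest k with (A − λI)^k v = 0 for every generalised eigenvector v of λ).

  λ = 5: largest Jordan block has size 3, contributing (x − 5)^3

So m_A(x) = (x - 5)^3 = x^3 - 15*x^2 + 75*x - 125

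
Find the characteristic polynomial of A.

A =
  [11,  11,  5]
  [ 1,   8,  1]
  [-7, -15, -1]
x^3 - 18*x^2 + 108*x - 216

Expanding det(x·I − A) (e.g. by cofactor expansion or by noting that A is similar to its Jordan form J, which has the same characteristic polynomial as A) gives
  χ_A(x) = x^3 - 18*x^2 + 108*x - 216
which factors as (x - 6)^3. The eigenvalues (with algebraic multiplicities) are λ = 6 with multiplicity 3.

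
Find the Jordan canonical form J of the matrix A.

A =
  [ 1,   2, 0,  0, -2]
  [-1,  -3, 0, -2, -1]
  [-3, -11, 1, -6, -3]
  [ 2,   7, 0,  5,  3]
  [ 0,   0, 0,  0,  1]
J_3(1) ⊕ J_2(1)

The characteristic polynomial is
  det(x·I − A) = x^5 - 5*x^4 + 10*x^3 - 10*x^2 + 5*x - 1 = (x - 1)^5

Eigenvalues and multiplicities (the geometric multiplicity of λ is n − rank(A − λI), which equals the number of Jordan blocks for λ):
  λ = 1: algebraic multiplicity = 5, geometric multiplicity = 2

Determining the block sizes for each eigenvalue:
  λ = 1: with am = 5 and gm = 2, the partition is not yet determined (e.g. several partitions of 5 into 2 parts exist). Let N = A − (1)·I. Computing rank(N^1) = 3, rank(N^2) = 1, rank(N^3) = 0; the number of blocks of size ≥ j is rank(N^{j−1}) − rank(N^j), giving [2, 2, 1]. So we have 1 block(s) of size 3, 1 block(s) of size 2 → block sizes [3, 2]

Assembling the blocks gives a Jordan form
J =
  [1, 1, 0, 0, 0]
  [0, 1, 1, 0, 0]
  [0, 0, 1, 0, 0]
  [0, 0, 0, 1, 1]
  [0, 0, 0, 0, 1]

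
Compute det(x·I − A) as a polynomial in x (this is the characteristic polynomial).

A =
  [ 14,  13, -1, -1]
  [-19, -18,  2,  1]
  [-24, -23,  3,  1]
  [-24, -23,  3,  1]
x^4

Expanding det(x·I − A) (e.g. by cofactor expansion or by noting that A is similar to its Jordan form J, which has the same characteristic polynomial as A) gives
  χ_A(x) = x^4
which factors as x^4. The eigenvalues (with algebraic multiplicities) are λ = 0 with multiplicity 4.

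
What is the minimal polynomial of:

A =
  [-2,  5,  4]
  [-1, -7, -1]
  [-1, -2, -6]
x^3 + 15*x^2 + 75*x + 125

The characteristic polynomial is χ_A(x) = (x + 5)^3, so the eigenvalues are known. The minimal polynomial is
  m_A(x) = Π_λ (x − λ)^{k_λ}
where k_λ is the size of the *largest* Jordan block for λ (equivalently, the smallest k with (A − λI)^k v = 0 for every generalised eigenvector v of λ).

  λ = -5: largest Jordan block has size 3, contributing (x + 5)^3

So m_A(x) = (x + 5)^3 = x^3 + 15*x^2 + 75*x + 125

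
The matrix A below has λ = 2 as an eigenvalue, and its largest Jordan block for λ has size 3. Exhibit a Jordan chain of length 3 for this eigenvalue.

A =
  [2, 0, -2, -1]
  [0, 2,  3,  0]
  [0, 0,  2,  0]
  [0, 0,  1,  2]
A Jordan chain for λ = 2 of length 3:
v_1 = (-1, 0, 0, 0)ᵀ
v_2 = (-2, 3, 0, 1)ᵀ
v_3 = (0, 0, 1, 0)ᵀ

Let N = A − (2)·I. We want v_3 with N^3 v_3 = 0 but N^2 v_3 ≠ 0; then v_{j-1} := N · v_j for j = 3, …, 2.

Pick v_3 = (0, 0, 1, 0)ᵀ.
Then v_2 = N · v_3 = (-2, 3, 0, 1)ᵀ.
Then v_1 = N · v_2 = (-1, 0, 0, 0)ᵀ.

Sanity check: (A − (2)·I) v_1 = (0, 0, 0, 0)ᵀ = 0. ✓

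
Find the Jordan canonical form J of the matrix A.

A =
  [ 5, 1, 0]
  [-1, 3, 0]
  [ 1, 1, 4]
J_2(4) ⊕ J_1(4)

The characteristic polynomial is
  det(x·I − A) = x^3 - 12*x^2 + 48*x - 64 = (x - 4)^3

Eigenvalues and multiplicities (the geometric multiplicity of λ is n − rank(A − λI), which equals the number of Jordan blocks for λ):
  λ = 4: algebraic multiplicity = 3, geometric multiplicity = 2

Determining the block sizes for each eigenvalue:
  λ = 4: 2 blocks summing to 3 forces exactly one block of size 2 and the rest size 1 → block sizes [2, 1]

Assembling the blocks gives a Jordan form
J =
  [4, 1, 0]
  [0, 4, 0]
  [0, 0, 4]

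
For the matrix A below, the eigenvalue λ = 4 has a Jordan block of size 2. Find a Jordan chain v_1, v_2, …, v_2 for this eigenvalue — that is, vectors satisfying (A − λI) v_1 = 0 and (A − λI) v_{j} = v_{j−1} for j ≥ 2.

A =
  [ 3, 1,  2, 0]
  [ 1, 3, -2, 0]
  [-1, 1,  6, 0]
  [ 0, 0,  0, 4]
A Jordan chain for λ = 4 of length 2:
v_1 = (-1, 1, -1, 0)ᵀ
v_2 = (1, 0, 0, 0)ᵀ

Let N = A − (4)·I. We want v_2 with N^2 v_2 = 0 but N^1 v_2 ≠ 0; then v_{j-1} := N · v_j for j = 2, …, 2.

Pick v_2 = (1, 0, 0, 0)ᵀ.
Then v_1 = N · v_2 = (-1, 1, -1, 0)ᵀ.

Sanity check: (A − (4)·I) v_1 = (0, 0, 0, 0)ᵀ = 0. ✓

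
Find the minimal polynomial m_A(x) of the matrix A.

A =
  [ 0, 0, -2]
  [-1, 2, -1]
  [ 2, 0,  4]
x^2 - 4*x + 4

The characteristic polynomial is χ_A(x) = (x - 2)^3, so the eigenvalues are known. The minimal polynomial is
  m_A(x) = Π_λ (x − λ)^{k_λ}
where k_λ is the size of the *largest* Jordan block for λ (equivalently, the smallest k with (A − λI)^k v = 0 for every generalised eigenvector v of λ).

  λ = 2: largest Jordan block has size 2, contributing (x − 2)^2

So m_A(x) = (x - 2)^2 = x^2 - 4*x + 4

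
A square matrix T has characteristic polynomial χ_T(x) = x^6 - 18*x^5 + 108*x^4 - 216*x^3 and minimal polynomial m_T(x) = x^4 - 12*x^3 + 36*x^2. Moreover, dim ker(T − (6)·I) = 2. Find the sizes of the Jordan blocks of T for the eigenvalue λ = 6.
Block sizes for λ = 6: [2, 1]

Step 1 — from the characteristic polynomial, algebraic multiplicity of λ = 6 is 3. From dim ker(T − (6)·I) = 2, there are exactly 2 Jordan blocks for λ = 6.
Step 2 — from the minimal polynomial, the factor (x − 6)^2 tells us the largest block for λ = 6 has size 2.
Step 3 — with total size 3, 2 blocks, and largest block 2, the block sizes (in nonincreasing order) are [2, 1].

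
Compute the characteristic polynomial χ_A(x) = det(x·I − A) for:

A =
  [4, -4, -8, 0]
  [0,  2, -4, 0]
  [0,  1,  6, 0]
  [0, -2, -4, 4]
x^4 - 16*x^3 + 96*x^2 - 256*x + 256

Expanding det(x·I − A) (e.g. by cofactor expansion or by noting that A is similar to its Jordan form J, which has the same characteristic polynomial as A) gives
  χ_A(x) = x^4 - 16*x^3 + 96*x^2 - 256*x + 256
which factors as (x - 4)^4. The eigenvalues (with algebraic multiplicities) are λ = 4 with multiplicity 4.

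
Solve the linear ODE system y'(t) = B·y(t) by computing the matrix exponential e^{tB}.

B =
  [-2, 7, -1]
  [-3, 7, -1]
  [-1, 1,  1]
e^{tB} =
  [-2*t^2*exp(2*t) - 4*t*exp(2*t) + exp(2*t), 3*t^2*exp(2*t) + 7*t*exp(2*t), -t^2*exp(2*t) - t*exp(2*t)]
  [-t^2*exp(2*t) - 3*t*exp(2*t), 3*t^2*exp(2*t)/2 + 5*t*exp(2*t) + exp(2*t), -t^2*exp(2*t)/2 - t*exp(2*t)]
  [t^2*exp(2*t) - t*exp(2*t), -3*t^2*exp(2*t)/2 + t*exp(2*t), t^2*exp(2*t)/2 - t*exp(2*t) + exp(2*t)]

Strategy: write B = P · J · P⁻¹ where J is a Jordan canonical form, so e^{tB} = P · e^{tJ} · P⁻¹, and e^{tJ} can be computed block-by-block.

B has Jordan form
J =
  [2, 1, 0]
  [0, 2, 1]
  [0, 0, 2]
(up to reordering of blocks).

Per-block formulas:
  For a 3×3 Jordan block J_3(2): exp(t · J_3(2)) = e^(2t)·(I + t·N + (t^2/2)·N^2), where N is the 3×3 nilpotent shift.

After assembling e^{tJ} and conjugating by P, we get:

e^{tB} =
  [-2*t^2*exp(2*t) - 4*t*exp(2*t) + exp(2*t), 3*t^2*exp(2*t) + 7*t*exp(2*t), -t^2*exp(2*t) - t*exp(2*t)]
  [-t^2*exp(2*t) - 3*t*exp(2*t), 3*t^2*exp(2*t)/2 + 5*t*exp(2*t) + exp(2*t), -t^2*exp(2*t)/2 - t*exp(2*t)]
  [t^2*exp(2*t) - t*exp(2*t), -3*t^2*exp(2*t)/2 + t*exp(2*t), t^2*exp(2*t)/2 - t*exp(2*t) + exp(2*t)]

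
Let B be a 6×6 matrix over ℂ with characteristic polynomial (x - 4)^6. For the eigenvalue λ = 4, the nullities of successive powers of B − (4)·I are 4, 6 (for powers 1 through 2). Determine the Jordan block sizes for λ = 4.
Block sizes for λ = 4: [2, 2, 1, 1]

From the dimensions of kernels of powers, the number of Jordan blocks of size at least j is d_j − d_{j−1} where d_j = dim ker(N^j) (with d_0 = 0). Computing the differences gives [4, 2].
The number of blocks of size exactly k is (#blocks of size ≥ k) − (#blocks of size ≥ k + 1), so the partition is: 2 block(s) of size 1, 2 block(s) of size 2.
In nonincreasing order the block sizes are [2, 2, 1, 1].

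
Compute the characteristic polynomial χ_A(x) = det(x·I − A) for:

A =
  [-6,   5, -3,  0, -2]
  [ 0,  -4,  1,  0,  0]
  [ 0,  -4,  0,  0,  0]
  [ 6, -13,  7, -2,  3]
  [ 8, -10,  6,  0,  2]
x^5 + 10*x^4 + 40*x^3 + 80*x^2 + 80*x + 32

Expanding det(x·I − A) (e.g. by cofactor expansion or by noting that A is similar to its Jordan form J, which has the same characteristic polynomial as A) gives
  χ_A(x) = x^5 + 10*x^4 + 40*x^3 + 80*x^2 + 80*x + 32
which factors as (x + 2)^5. The eigenvalues (with algebraic multiplicities) are λ = -2 with multiplicity 5.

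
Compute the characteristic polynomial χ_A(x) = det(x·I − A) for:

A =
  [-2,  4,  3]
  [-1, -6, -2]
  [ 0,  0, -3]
x^3 + 11*x^2 + 40*x + 48

Expanding det(x·I − A) (e.g. by cofactor expansion or by noting that A is similar to its Jordan form J, which has the same characteristic polynomial as A) gives
  χ_A(x) = x^3 + 11*x^2 + 40*x + 48
which factors as (x + 3)*(x + 4)^2. The eigenvalues (with algebraic multiplicities) are λ = -4 with multiplicity 2, λ = -3 with multiplicity 1.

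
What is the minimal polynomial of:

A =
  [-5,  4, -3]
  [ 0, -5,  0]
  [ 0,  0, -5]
x^2 + 10*x + 25

The characteristic polynomial is χ_A(x) = (x + 5)^3, so the eigenvalues are known. The minimal polynomial is
  m_A(x) = Π_λ (x − λ)^{k_λ}
where k_λ is the size of the *largest* Jordan block for λ (equivalently, the smallest k with (A − λI)^k v = 0 for every generalised eigenvector v of λ).

  λ = -5: largest Jordan block has size 2, contributing (x + 5)^2

So m_A(x) = (x + 5)^2 = x^2 + 10*x + 25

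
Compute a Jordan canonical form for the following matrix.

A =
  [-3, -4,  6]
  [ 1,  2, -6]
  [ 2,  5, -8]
J_1(-5) ⊕ J_2(-2)

The characteristic polynomial is
  det(x·I − A) = x^3 + 9*x^2 + 24*x + 20 = (x + 2)^2*(x + 5)

Eigenvalues and multiplicities (the geometric multiplicity of λ is n − rank(A − λI), which equals the number of Jordan blocks for λ):
  λ = -5: algebraic multiplicity = 1, geometric multiplicity = 1
  λ = -2: algebraic multiplicity = 2, geometric multiplicity = 1

Determining the block sizes for each eigenvalue:
  λ = -5: one block (gm = 1), so the single block has size am = 1 → block sizes [1]
  λ = -2: one block (gm = 1), so the single block has size am = 2 → block sizes [2]

Assembling the blocks gives a Jordan form
J =
  [-5,  0,  0]
  [ 0, -2,  1]
  [ 0,  0, -2]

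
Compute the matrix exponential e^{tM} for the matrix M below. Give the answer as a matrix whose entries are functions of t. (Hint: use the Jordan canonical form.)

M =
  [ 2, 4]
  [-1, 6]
e^{tM} =
  [-2*t*exp(4*t) + exp(4*t), 4*t*exp(4*t)]
  [-t*exp(4*t), 2*t*exp(4*t) + exp(4*t)]

Strategy: write M = P · J · P⁻¹ where J is a Jordan canonical form, so e^{tM} = P · e^{tJ} · P⁻¹, and e^{tJ} can be computed block-by-block.

M has Jordan form
J =
  [4, 1]
  [0, 4]
(up to reordering of blocks).

Per-block formulas:
  For a 2×2 Jordan block J_2(4): exp(t · J_2(4)) = e^(4t)·(I + t·N), where N is the 2×2 nilpotent shift.

After assembling e^{tJ} and conjugating by P, we get:

e^{tM} =
  [-2*t*exp(4*t) + exp(4*t), 4*t*exp(4*t)]
  [-t*exp(4*t), 2*t*exp(4*t) + exp(4*t)]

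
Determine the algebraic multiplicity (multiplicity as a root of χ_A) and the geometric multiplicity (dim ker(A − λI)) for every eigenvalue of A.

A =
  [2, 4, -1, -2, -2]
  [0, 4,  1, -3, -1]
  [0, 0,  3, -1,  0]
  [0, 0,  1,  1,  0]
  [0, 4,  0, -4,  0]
λ = 2: alg = 5, geom = 2

Step 1 — factor the characteristic polynomial to read off the algebraic multiplicities:
  χ_A(x) = (x - 2)^5

Step 2 — compute geometric multiplicities via the rank-nullity identity g(λ) = n − rank(A − λI):
  rank(A − (2)·I) = 3, so dim ker(A − (2)·I) = n − 3 = 2

Summary:
  λ = 2: algebraic multiplicity = 5, geometric multiplicity = 2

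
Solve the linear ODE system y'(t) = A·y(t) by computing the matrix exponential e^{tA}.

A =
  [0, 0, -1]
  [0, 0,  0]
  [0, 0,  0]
e^{tA} =
  [1, 0, -t]
  [0, 1, 0]
  [0, 0, 1]

Strategy: write A = P · J · P⁻¹ where J is a Jordan canonical form, so e^{tA} = P · e^{tJ} · P⁻¹, and e^{tJ} can be computed block-by-block.

A has Jordan form
J =
  [0, 1, 0]
  [0, 0, 0]
  [0, 0, 0]
(up to reordering of blocks).

Per-block formulas:
  For a 2×2 Jordan block J_2(0): exp(t · J_2(0)) = e^(0t)·(I + t·N), where N is the 2×2 nilpotent shift.
  For a 1×1 block at λ = 0: exp(t · [0]) = [e^(0t)].

After assembling e^{tJ} and conjugating by P, we get:

e^{tA} =
  [1, 0, -t]
  [0, 1, 0]
  [0, 0, 1]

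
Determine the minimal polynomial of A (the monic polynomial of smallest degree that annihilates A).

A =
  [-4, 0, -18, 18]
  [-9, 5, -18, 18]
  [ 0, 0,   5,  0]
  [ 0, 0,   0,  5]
x^2 - x - 20

The characteristic polynomial is χ_A(x) = (x - 5)^3*(x + 4), so the eigenvalues are known. The minimal polynomial is
  m_A(x) = Π_λ (x − λ)^{k_λ}
where k_λ is the size of the *largest* Jordan block for λ (equivalently, the smallest k with (A − λI)^k v = 0 for every generalised eigenvector v of λ).

  λ = -4: largest Jordan block has size 1, contributing (x + 4)
  λ = 5: largest Jordan block has size 1, contributing (x − 5)

So m_A(x) = (x - 5)*(x + 4) = x^2 - x - 20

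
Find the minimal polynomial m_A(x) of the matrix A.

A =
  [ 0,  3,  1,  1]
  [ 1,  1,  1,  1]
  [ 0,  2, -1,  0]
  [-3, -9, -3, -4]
x^3 + 3*x^2 + 3*x + 1

The characteristic polynomial is χ_A(x) = (x + 1)^4, so the eigenvalues are known. The minimal polynomial is
  m_A(x) = Π_λ (x − λ)^{k_λ}
where k_λ is the size of the *largest* Jordan block for λ (equivalently, the smallest k with (A − λI)^k v = 0 for every generalised eigenvector v of λ).

  λ = -1: largest Jordan block has size 3, contributing (x + 1)^3

So m_A(x) = (x + 1)^3 = x^3 + 3*x^2 + 3*x + 1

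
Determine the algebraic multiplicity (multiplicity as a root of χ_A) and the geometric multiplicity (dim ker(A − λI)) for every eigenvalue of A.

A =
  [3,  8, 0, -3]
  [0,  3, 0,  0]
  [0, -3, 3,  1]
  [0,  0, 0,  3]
λ = 3: alg = 4, geom = 2

Step 1 — factor the characteristic polynomial to read off the algebraic multiplicities:
  χ_A(x) = (x - 3)^4

Step 2 — compute geometric multiplicities via the rank-nullity identity g(λ) = n − rank(A − λI):
  rank(A − (3)·I) = 2, so dim ker(A − (3)·I) = n − 2 = 2

Summary:
  λ = 3: algebraic multiplicity = 4, geometric multiplicity = 2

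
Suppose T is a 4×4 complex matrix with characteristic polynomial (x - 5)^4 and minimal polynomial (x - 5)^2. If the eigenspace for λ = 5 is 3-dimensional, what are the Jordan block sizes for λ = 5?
Block sizes for λ = 5: [2, 1, 1]

Step 1 — from the characteristic polynomial, algebraic multiplicity of λ = 5 is 4. From dim ker(T − (5)·I) = 3, there are exactly 3 Jordan blocks for λ = 5.
Step 2 — from the minimal polynomial, the factor (x − 5)^2 tells us the largest block for λ = 5 has size 2.
Step 3 — with total size 4, 3 blocks, and largest block 2, the block sizes (in nonincreasing order) are [2, 1, 1].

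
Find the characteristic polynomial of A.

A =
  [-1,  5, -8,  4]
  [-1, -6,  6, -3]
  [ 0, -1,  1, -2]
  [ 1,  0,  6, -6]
x^4 + 12*x^3 + 54*x^2 + 108*x + 81

Expanding det(x·I − A) (e.g. by cofactor expansion or by noting that A is similar to its Jordan form J, which has the same characteristic polynomial as A) gives
  χ_A(x) = x^4 + 12*x^3 + 54*x^2 + 108*x + 81
which factors as (x + 3)^4. The eigenvalues (with algebraic multiplicities) are λ = -3 with multiplicity 4.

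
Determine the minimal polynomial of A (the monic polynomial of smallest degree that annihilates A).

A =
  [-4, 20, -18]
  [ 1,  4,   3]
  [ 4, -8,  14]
x^3 - 14*x^2 + 60*x - 72

The characteristic polynomial is χ_A(x) = (x - 6)^2*(x - 2), so the eigenvalues are known. The minimal polynomial is
  m_A(x) = Π_λ (x − λ)^{k_λ}
where k_λ is the size of the *largest* Jordan block for λ (equivalently, the smallest k with (A − λI)^k v = 0 for every generalised eigenvector v of λ).

  λ = 2: largest Jordan block has size 1, contributing (x − 2)
  λ = 6: largest Jordan block has size 2, contributing (x − 6)^2

So m_A(x) = (x - 6)^2*(x - 2) = x^3 - 14*x^2 + 60*x - 72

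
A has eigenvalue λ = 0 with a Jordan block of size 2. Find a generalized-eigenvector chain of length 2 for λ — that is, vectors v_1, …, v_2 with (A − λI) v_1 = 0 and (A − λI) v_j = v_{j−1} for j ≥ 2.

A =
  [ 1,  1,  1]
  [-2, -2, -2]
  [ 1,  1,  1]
A Jordan chain for λ = 0 of length 2:
v_1 = (1, -2, 1)ᵀ
v_2 = (1, 0, 0)ᵀ

Let N = A − (0)·I. We want v_2 with N^2 v_2 = 0 but N^1 v_2 ≠ 0; then v_{j-1} := N · v_j for j = 2, …, 2.

Pick v_2 = (1, 0, 0)ᵀ.
Then v_1 = N · v_2 = (1, -2, 1)ᵀ.

Sanity check: (A − (0)·I) v_1 = (0, 0, 0)ᵀ = 0. ✓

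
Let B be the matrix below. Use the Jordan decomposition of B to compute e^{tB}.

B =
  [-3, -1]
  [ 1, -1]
e^{tB} =
  [-t*exp(-2*t) + exp(-2*t), -t*exp(-2*t)]
  [t*exp(-2*t), t*exp(-2*t) + exp(-2*t)]

Strategy: write B = P · J · P⁻¹ where J is a Jordan canonical form, so e^{tB} = P · e^{tJ} · P⁻¹, and e^{tJ} can be computed block-by-block.

B has Jordan form
J =
  [-2,  1]
  [ 0, -2]
(up to reordering of blocks).

Per-block formulas:
  For a 2×2 Jordan block J_2(-2): exp(t · J_2(-2)) = e^(-2t)·(I + t·N), where N is the 2×2 nilpotent shift.

After assembling e^{tJ} and conjugating by P, we get:

e^{tB} =
  [-t*exp(-2*t) + exp(-2*t), -t*exp(-2*t)]
  [t*exp(-2*t), t*exp(-2*t) + exp(-2*t)]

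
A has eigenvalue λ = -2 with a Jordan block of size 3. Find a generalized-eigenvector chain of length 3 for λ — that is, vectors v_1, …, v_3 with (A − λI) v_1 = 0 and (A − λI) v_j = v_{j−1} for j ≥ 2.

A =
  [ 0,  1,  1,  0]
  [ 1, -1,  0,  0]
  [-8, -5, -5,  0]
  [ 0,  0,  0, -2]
A Jordan chain for λ = -2 of length 3:
v_1 = (-3, 3, 3, 0)ᵀ
v_2 = (2, 1, -8, 0)ᵀ
v_3 = (1, 0, 0, 0)ᵀ

Let N = A − (-2)·I. We want v_3 with N^3 v_3 = 0 but N^2 v_3 ≠ 0; then v_{j-1} := N · v_j for j = 3, …, 2.

Pick v_3 = (1, 0, 0, 0)ᵀ.
Then v_2 = N · v_3 = (2, 1, -8, 0)ᵀ.
Then v_1 = N · v_2 = (-3, 3, 3, 0)ᵀ.

Sanity check: (A − (-2)·I) v_1 = (0, 0, 0, 0)ᵀ = 0. ✓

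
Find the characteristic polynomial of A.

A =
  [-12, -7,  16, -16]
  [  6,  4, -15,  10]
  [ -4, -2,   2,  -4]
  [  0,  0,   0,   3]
x^4 + 3*x^3 - 6*x^2 - 28*x - 24

Expanding det(x·I − A) (e.g. by cofactor expansion or by noting that A is similar to its Jordan form J, which has the same characteristic polynomial as A) gives
  χ_A(x) = x^4 + 3*x^3 - 6*x^2 - 28*x - 24
which factors as (x - 3)*(x + 2)^3. The eigenvalues (with algebraic multiplicities) are λ = -2 with multiplicity 3, λ = 3 with multiplicity 1.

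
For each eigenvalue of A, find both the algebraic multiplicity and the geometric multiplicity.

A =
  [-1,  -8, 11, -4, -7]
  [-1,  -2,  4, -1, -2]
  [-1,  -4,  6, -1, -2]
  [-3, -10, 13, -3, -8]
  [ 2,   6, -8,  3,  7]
λ = 1: alg = 3, geom = 1; λ = 2: alg = 2, geom = 2

Step 1 — factor the characteristic polynomial to read off the algebraic multiplicities:
  χ_A(x) = (x - 2)^2*(x - 1)^3

Step 2 — compute geometric multiplicities via the rank-nullity identity g(λ) = n − rank(A − λI):
  rank(A − (1)·I) = 4, so dim ker(A − (1)·I) = n − 4 = 1
  rank(A − (2)·I) = 3, so dim ker(A − (2)·I) = n − 3 = 2

Summary:
  λ = 1: algebraic multiplicity = 3, geometric multiplicity = 1
  λ = 2: algebraic multiplicity = 2, geometric multiplicity = 2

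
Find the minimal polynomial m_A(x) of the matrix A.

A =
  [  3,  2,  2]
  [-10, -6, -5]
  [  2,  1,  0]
x^2 + 2*x + 1

The characteristic polynomial is χ_A(x) = (x + 1)^3, so the eigenvalues are known. The minimal polynomial is
  m_A(x) = Π_λ (x − λ)^{k_λ}
where k_λ is the size of the *largest* Jordan block for λ (equivalently, the smallest k with (A − λI)^k v = 0 for every generalised eigenvector v of λ).

  λ = -1: largest Jordan block has size 2, contributing (x + 1)^2

So m_A(x) = (x + 1)^2 = x^2 + 2*x + 1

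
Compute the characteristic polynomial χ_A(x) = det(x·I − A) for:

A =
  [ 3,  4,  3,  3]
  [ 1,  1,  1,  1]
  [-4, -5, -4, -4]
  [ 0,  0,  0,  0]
x^4

Expanding det(x·I − A) (e.g. by cofactor expansion or by noting that A is similar to its Jordan form J, which has the same characteristic polynomial as A) gives
  χ_A(x) = x^4
which factors as x^4. The eigenvalues (with algebraic multiplicities) are λ = 0 with multiplicity 4.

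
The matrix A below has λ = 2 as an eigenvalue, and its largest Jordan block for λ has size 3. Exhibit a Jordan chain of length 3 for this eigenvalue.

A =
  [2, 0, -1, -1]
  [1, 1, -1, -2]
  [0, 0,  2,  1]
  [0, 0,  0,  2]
A Jordan chain for λ = 2 of length 3:
v_1 = (-1, -1, 0, 0)ᵀ
v_2 = (-1, -1, 1, 0)ᵀ
v_3 = (1, 0, 0, 1)ᵀ

Let N = A − (2)·I. We want v_3 with N^3 v_3 = 0 but N^2 v_3 ≠ 0; then v_{j-1} := N · v_j for j = 3, …, 2.

Pick v_3 = (1, 0, 0, 1)ᵀ.
Then v_2 = N · v_3 = (-1, -1, 1, 0)ᵀ.
Then v_1 = N · v_2 = (-1, -1, 0, 0)ᵀ.

Sanity check: (A − (2)·I) v_1 = (0, 0, 0, 0)ᵀ = 0. ✓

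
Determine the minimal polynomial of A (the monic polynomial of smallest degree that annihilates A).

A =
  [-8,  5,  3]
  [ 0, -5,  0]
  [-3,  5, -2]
x^2 + 10*x + 25

The characteristic polynomial is χ_A(x) = (x + 5)^3, so the eigenvalues are known. The minimal polynomial is
  m_A(x) = Π_λ (x − λ)^{k_λ}
where k_λ is the size of the *largest* Jordan block for λ (equivalently, the smallest k with (A − λI)^k v = 0 for every generalised eigenvector v of λ).

  λ = -5: largest Jordan block has size 2, contributing (x + 5)^2

So m_A(x) = (x + 5)^2 = x^2 + 10*x + 25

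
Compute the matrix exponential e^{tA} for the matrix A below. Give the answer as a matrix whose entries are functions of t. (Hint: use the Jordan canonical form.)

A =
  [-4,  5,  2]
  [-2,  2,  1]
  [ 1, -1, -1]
e^{tA} =
  [t^2*exp(-t)/2 - 3*t*exp(-t) + exp(-t), -t^2*exp(-t) + 5*t*exp(-t), -t^2*exp(-t)/2 + 2*t*exp(-t)]
  [t^2*exp(-t)/2 - 2*t*exp(-t), -t^2*exp(-t) + 3*t*exp(-t) + exp(-t), -t^2*exp(-t)/2 + t*exp(-t)]
  [-t^2*exp(-t)/2 + t*exp(-t), t^2*exp(-t) - t*exp(-t), t^2*exp(-t)/2 + exp(-t)]

Strategy: write A = P · J · P⁻¹ where J is a Jordan canonical form, so e^{tA} = P · e^{tJ} · P⁻¹, and e^{tJ} can be computed block-by-block.

A has Jordan form
J =
  [-1,  1,  0]
  [ 0, -1,  1]
  [ 0,  0, -1]
(up to reordering of blocks).

Per-block formulas:
  For a 3×3 Jordan block J_3(-1): exp(t · J_3(-1)) = e^(-1t)·(I + t·N + (t^2/2)·N^2), where N is the 3×3 nilpotent shift.

After assembling e^{tJ} and conjugating by P, we get:

e^{tA} =
  [t^2*exp(-t)/2 - 3*t*exp(-t) + exp(-t), -t^2*exp(-t) + 5*t*exp(-t), -t^2*exp(-t)/2 + 2*t*exp(-t)]
  [t^2*exp(-t)/2 - 2*t*exp(-t), -t^2*exp(-t) + 3*t*exp(-t) + exp(-t), -t^2*exp(-t)/2 + t*exp(-t)]
  [-t^2*exp(-t)/2 + t*exp(-t), t^2*exp(-t) - t*exp(-t), t^2*exp(-t)/2 + exp(-t)]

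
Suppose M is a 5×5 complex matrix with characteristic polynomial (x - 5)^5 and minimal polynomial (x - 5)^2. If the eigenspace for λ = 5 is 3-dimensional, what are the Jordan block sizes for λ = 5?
Block sizes for λ = 5: [2, 2, 1]

Step 1 — from the characteristic polynomial, algebraic multiplicity of λ = 5 is 5. From dim ker(M − (5)·I) = 3, there are exactly 3 Jordan blocks for λ = 5.
Step 2 — from the minimal polynomial, the factor (x − 5)^2 tells us the largest block for λ = 5 has size 2.
Step 3 — with total size 5, 3 blocks, and largest block 2, the block sizes (in nonincreasing order) are [2, 2, 1].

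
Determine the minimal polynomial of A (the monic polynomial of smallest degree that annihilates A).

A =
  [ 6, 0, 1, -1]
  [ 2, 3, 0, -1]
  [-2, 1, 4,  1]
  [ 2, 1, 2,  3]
x^2 - 8*x + 16

The characteristic polynomial is χ_A(x) = (x - 4)^4, so the eigenvalues are known. The minimal polynomial is
  m_A(x) = Π_λ (x − λ)^{k_λ}
where k_λ is the size of the *largest* Jordan block for λ (equivalently, the smallest k with (A − λI)^k v = 0 for every generalised eigenvector v of λ).

  λ = 4: largest Jordan block has size 2, contributing (x − 4)^2

So m_A(x) = (x - 4)^2 = x^2 - 8*x + 16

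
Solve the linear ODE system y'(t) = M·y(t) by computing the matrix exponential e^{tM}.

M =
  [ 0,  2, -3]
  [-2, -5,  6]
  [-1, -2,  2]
e^{tM} =
  [t*exp(-t) + exp(-t), 2*t*exp(-t), -3*t*exp(-t)]
  [-2*t*exp(-t), -4*t*exp(-t) + exp(-t), 6*t*exp(-t)]
  [-t*exp(-t), -2*t*exp(-t), 3*t*exp(-t) + exp(-t)]

Strategy: write M = P · J · P⁻¹ where J is a Jordan canonical form, so e^{tM} = P · e^{tJ} · P⁻¹, and e^{tJ} can be computed block-by-block.

M has Jordan form
J =
  [-1,  1,  0]
  [ 0, -1,  0]
  [ 0,  0, -1]
(up to reordering of blocks).

Per-block formulas:
  For a 1×1 block at λ = -1: exp(t · [-1]) = [e^(-1t)].
  For a 2×2 Jordan block J_2(-1): exp(t · J_2(-1)) = e^(-1t)·(I + t·N), where N is the 2×2 nilpotent shift.

After assembling e^{tJ} and conjugating by P, we get:

e^{tM} =
  [t*exp(-t) + exp(-t), 2*t*exp(-t), -3*t*exp(-t)]
  [-2*t*exp(-t), -4*t*exp(-t) + exp(-t), 6*t*exp(-t)]
  [-t*exp(-t), -2*t*exp(-t), 3*t*exp(-t) + exp(-t)]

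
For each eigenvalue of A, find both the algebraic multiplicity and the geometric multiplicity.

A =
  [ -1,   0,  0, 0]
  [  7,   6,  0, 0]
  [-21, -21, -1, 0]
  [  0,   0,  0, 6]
λ = -1: alg = 2, geom = 2; λ = 6: alg = 2, geom = 2

Step 1 — factor the characteristic polynomial to read off the algebraic multiplicities:
  χ_A(x) = (x - 6)^2*(x + 1)^2

Step 2 — compute geometric multiplicities via the rank-nullity identity g(λ) = n − rank(A − λI):
  rank(A − (-1)·I) = 2, so dim ker(A − (-1)·I) = n − 2 = 2
  rank(A − (6)·I) = 2, so dim ker(A − (6)·I) = n − 2 = 2

Summary:
  λ = -1: algebraic multiplicity = 2, geometric multiplicity = 2
  λ = 6: algebraic multiplicity = 2, geometric multiplicity = 2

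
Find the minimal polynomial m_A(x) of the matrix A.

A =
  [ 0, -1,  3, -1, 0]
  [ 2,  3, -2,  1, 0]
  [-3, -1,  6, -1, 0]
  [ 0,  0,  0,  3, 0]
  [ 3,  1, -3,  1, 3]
x^3 - 9*x^2 + 27*x - 27

The characteristic polynomial is χ_A(x) = (x - 3)^5, so the eigenvalues are known. The minimal polynomial is
  m_A(x) = Π_λ (x − λ)^{k_λ}
where k_λ is the size of the *largest* Jordan block for λ (equivalently, the smallest k with (A − λI)^k v = 0 for every generalised eigenvector v of λ).

  λ = 3: largest Jordan block has size 3, contributing (x − 3)^3

So m_A(x) = (x - 3)^3 = x^3 - 9*x^2 + 27*x - 27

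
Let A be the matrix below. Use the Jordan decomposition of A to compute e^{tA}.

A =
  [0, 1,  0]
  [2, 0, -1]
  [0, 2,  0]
e^{tA} =
  [t^2 + 1, t, -t^2/2]
  [2*t, 1, -t]
  [2*t^2, 2*t, 1 - t^2]

Strategy: write A = P · J · P⁻¹ where J is a Jordan canonical form, so e^{tA} = P · e^{tJ} · P⁻¹, and e^{tJ} can be computed block-by-block.

A has Jordan form
J =
  [0, 1, 0]
  [0, 0, 1]
  [0, 0, 0]
(up to reordering of blocks).

Per-block formulas:
  For a 3×3 Jordan block J_3(0): exp(t · J_3(0)) = e^(0t)·(I + t·N + (t^2/2)·N^2), where N is the 3×3 nilpotent shift.

After assembling e^{tJ} and conjugating by P, we get:

e^{tA} =
  [t^2 + 1, t, -t^2/2]
  [2*t, 1, -t]
  [2*t^2, 2*t, 1 - t^2]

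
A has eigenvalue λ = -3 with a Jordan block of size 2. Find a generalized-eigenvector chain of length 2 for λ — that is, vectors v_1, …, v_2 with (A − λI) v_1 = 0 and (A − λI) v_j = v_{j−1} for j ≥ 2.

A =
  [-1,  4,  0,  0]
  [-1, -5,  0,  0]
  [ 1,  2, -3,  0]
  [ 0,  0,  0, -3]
A Jordan chain for λ = -3 of length 2:
v_1 = (2, -1, 1, 0)ᵀ
v_2 = (1, 0, 0, 0)ᵀ

Let N = A − (-3)·I. We want v_2 with N^2 v_2 = 0 but N^1 v_2 ≠ 0; then v_{j-1} := N · v_j for j = 2, …, 2.

Pick v_2 = (1, 0, 0, 0)ᵀ.
Then v_1 = N · v_2 = (2, -1, 1, 0)ᵀ.

Sanity check: (A − (-3)·I) v_1 = (0, 0, 0, 0)ᵀ = 0. ✓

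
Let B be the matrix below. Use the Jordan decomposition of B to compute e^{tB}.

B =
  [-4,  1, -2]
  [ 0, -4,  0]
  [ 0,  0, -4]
e^{tB} =
  [exp(-4*t), t*exp(-4*t), -2*t*exp(-4*t)]
  [0, exp(-4*t), 0]
  [0, 0, exp(-4*t)]

Strategy: write B = P · J · P⁻¹ where J is a Jordan canonical form, so e^{tB} = P · e^{tJ} · P⁻¹, and e^{tJ} can be computed block-by-block.

B has Jordan form
J =
  [-4,  1,  0]
  [ 0, -4,  0]
  [ 0,  0, -4]
(up to reordering of blocks).

Per-block formulas:
  For a 1×1 block at λ = -4: exp(t · [-4]) = [e^(-4t)].
  For a 2×2 Jordan block J_2(-4): exp(t · J_2(-4)) = e^(-4t)·(I + t·N), where N is the 2×2 nilpotent shift.

After assembling e^{tJ} and conjugating by P, we get:

e^{tB} =
  [exp(-4*t), t*exp(-4*t), -2*t*exp(-4*t)]
  [0, exp(-4*t), 0]
  [0, 0, exp(-4*t)]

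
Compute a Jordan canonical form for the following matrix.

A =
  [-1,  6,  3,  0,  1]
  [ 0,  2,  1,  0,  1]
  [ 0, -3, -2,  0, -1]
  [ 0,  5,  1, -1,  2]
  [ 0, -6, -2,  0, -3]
J_3(-1) ⊕ J_2(-1)

The characteristic polynomial is
  det(x·I − A) = x^5 + 5*x^4 + 10*x^3 + 10*x^2 + 5*x + 1 = (x + 1)^5

Eigenvalues and multiplicities (the geometric multiplicity of λ is n − rank(A − λI), which equals the number of Jordan blocks for λ):
  λ = -1: algebraic multiplicity = 5, geometric multiplicity = 2

Determining the block sizes for each eigenvalue:
  λ = -1: with am = 5 and gm = 2, the partition is not yet determined (e.g. several partitions of 5 into 2 parts exist). Let N = A − (-1)·I. Computing rank(N^1) = 3, rank(N^2) = 1, rank(N^3) = 0; the number of blocks of size ≥ j is rank(N^{j−1}) − rank(N^j), giving [2, 2, 1]. So we have 1 block(s) of size 3, 1 block(s) of size 2 → block sizes [3, 2]

Assembling the blocks gives a Jordan form
J =
  [-1,  1,  0,  0,  0]
  [ 0, -1,  1,  0,  0]
  [ 0,  0, -1,  0,  0]
  [ 0,  0,  0, -1,  1]
  [ 0,  0,  0,  0, -1]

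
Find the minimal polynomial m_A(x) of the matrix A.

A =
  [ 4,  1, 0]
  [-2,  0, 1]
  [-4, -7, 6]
x^3 - 10*x^2 + 33*x - 36

The characteristic polynomial is χ_A(x) = (x - 4)*(x - 3)^2, so the eigenvalues are known. The minimal polynomial is
  m_A(x) = Π_λ (x − λ)^{k_λ}
where k_λ is the size of the *largest* Jordan block for λ (equivalently, the smallest k with (A − λI)^k v = 0 for every generalised eigenvector v of λ).

  λ = 3: largest Jordan block has size 2, contributing (x − 3)^2
  λ = 4: largest Jordan block has size 1, contributing (x − 4)

So m_A(x) = (x - 4)*(x - 3)^2 = x^3 - 10*x^2 + 33*x - 36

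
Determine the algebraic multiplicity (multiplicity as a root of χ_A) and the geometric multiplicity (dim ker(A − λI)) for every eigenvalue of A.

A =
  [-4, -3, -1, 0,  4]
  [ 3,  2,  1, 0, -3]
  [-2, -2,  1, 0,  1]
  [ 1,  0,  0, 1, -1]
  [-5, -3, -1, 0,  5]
λ = 1: alg = 5, geom = 2

Step 1 — factor the characteristic polynomial to read off the algebraic multiplicities:
  χ_A(x) = (x - 1)^5

Step 2 — compute geometric multiplicities via the rank-nullity identity g(λ) = n − rank(A − λI):
  rank(A − (1)·I) = 3, so dim ker(A − (1)·I) = n − 3 = 2

Summary:
  λ = 1: algebraic multiplicity = 5, geometric multiplicity = 2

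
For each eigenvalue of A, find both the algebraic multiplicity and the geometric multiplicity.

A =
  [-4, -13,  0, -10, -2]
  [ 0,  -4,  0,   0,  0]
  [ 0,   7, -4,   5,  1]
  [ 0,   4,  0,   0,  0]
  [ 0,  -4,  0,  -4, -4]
λ = -4: alg = 4, geom = 2; λ = 0: alg = 1, geom = 1

Step 1 — factor the characteristic polynomial to read off the algebraic multiplicities:
  χ_A(x) = x*(x + 4)^4

Step 2 — compute geometric multiplicities via the rank-nullity identity g(λ) = n − rank(A − λI):
  rank(A − (-4)·I) = 3, so dim ker(A − (-4)·I) = n − 3 = 2
  rank(A − (0)·I) = 4, so dim ker(A − (0)·I) = n − 4 = 1

Summary:
  λ = -4: algebraic multiplicity = 4, geometric multiplicity = 2
  λ = 0: algebraic multiplicity = 1, geometric multiplicity = 1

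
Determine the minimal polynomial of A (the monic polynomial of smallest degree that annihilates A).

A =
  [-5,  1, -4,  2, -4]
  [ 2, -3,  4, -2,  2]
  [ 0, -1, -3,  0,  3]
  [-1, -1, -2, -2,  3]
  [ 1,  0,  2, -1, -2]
x^3 + 9*x^2 + 27*x + 27

The characteristic polynomial is χ_A(x) = (x + 3)^5, so the eigenvalues are known. The minimal polynomial is
  m_A(x) = Π_λ (x − λ)^{k_λ}
where k_λ is the size of the *largest* Jordan block for λ (equivalently, the smallest k with (A − λI)^k v = 0 for every generalised eigenvector v of λ).

  λ = -3: largest Jordan block has size 3, contributing (x + 3)^3

So m_A(x) = (x + 3)^3 = x^3 + 9*x^2 + 27*x + 27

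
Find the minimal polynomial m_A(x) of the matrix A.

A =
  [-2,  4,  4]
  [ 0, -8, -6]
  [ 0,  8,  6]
x^2 + 2*x

The characteristic polynomial is χ_A(x) = x*(x + 2)^2, so the eigenvalues are known. The minimal polynomial is
  m_A(x) = Π_λ (x − λ)^{k_λ}
where k_λ is the size of the *largest* Jordan block for λ (equivalently, the smallest k with (A − λI)^k v = 0 for every generalised eigenvector v of λ).

  λ = -2: largest Jordan block has size 1, contributing (x + 2)
  λ = 0: largest Jordan block has size 1, contributing (x − 0)

So m_A(x) = x*(x + 2) = x^2 + 2*x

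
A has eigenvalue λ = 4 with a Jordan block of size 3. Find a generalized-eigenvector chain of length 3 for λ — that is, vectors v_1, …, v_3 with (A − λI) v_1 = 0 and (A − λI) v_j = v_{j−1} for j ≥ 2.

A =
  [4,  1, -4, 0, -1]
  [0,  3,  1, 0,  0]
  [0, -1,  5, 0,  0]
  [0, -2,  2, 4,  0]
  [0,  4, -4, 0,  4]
A Jordan chain for λ = 4 of length 3:
v_1 = (-1, 0, 0, 0, 0)ᵀ
v_2 = (1, -1, -1, -2, 4)ᵀ
v_3 = (0, 1, 0, 0, 0)ᵀ

Let N = A − (4)·I. We want v_3 with N^3 v_3 = 0 but N^2 v_3 ≠ 0; then v_{j-1} := N · v_j for j = 3, …, 2.

Pick v_3 = (0, 1, 0, 0, 0)ᵀ.
Then v_2 = N · v_3 = (1, -1, -1, -2, 4)ᵀ.
Then v_1 = N · v_2 = (-1, 0, 0, 0, 0)ᵀ.

Sanity check: (A − (4)·I) v_1 = (0, 0, 0, 0, 0)ᵀ = 0. ✓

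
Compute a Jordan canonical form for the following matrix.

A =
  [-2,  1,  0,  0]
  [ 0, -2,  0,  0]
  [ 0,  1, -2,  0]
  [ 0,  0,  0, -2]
J_2(-2) ⊕ J_1(-2) ⊕ J_1(-2)

The characteristic polynomial is
  det(x·I − A) = x^4 + 8*x^3 + 24*x^2 + 32*x + 16 = (x + 2)^4

Eigenvalues and multiplicities (the geometric multiplicity of λ is n − rank(A − λI), which equals the number of Jordan blocks for λ):
  λ = -2: algebraic multiplicity = 4, geometric multiplicity = 3

Determining the block sizes for each eigenvalue:
  λ = -2: 3 blocks summing to 4 forces exactly one block of size 2 and the rest size 1 → block sizes [2, 1, 1]

Assembling the blocks gives a Jordan form
J =
  [-2,  1,  0,  0]
  [ 0, -2,  0,  0]
  [ 0,  0, -2,  0]
  [ 0,  0,  0, -2]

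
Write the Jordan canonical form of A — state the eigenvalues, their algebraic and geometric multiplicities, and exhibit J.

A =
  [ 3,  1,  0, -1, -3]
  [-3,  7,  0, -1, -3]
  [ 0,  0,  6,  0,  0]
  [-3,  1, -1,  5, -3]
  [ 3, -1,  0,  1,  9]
J_3(6) ⊕ J_1(6) ⊕ J_1(6)

The characteristic polynomial is
  det(x·I − A) = x^5 - 30*x^4 + 360*x^3 - 2160*x^2 + 6480*x - 7776 = (x - 6)^5

Eigenvalues and multiplicities (the geometric multiplicity of λ is n − rank(A − λI), which equals the number of Jordan blocks for λ):
  λ = 6: algebraic multiplicity = 5, geometric multiplicity = 3

Determining the block sizes for each eigenvalue:
  λ = 6: with am = 5 and gm = 3, the partition is not yet determined (e.g. several partitions of 5 into 3 parts exist). Let N = A − (6)·I. Computing rank(N^1) = 2, rank(N^2) = 1, rank(N^3) = 0; the number of blocks of size ≥ j is rank(N^{j−1}) − rank(N^j), giving [3, 1, 1]. So we have 1 block(s) of size 3, 2 block(s) of size 1 → block sizes [3, 1, 1]

Assembling the blocks gives a Jordan form
J =
  [6, 1, 0, 0, 0]
  [0, 6, 1, 0, 0]
  [0, 0, 6, 0, 0]
  [0, 0, 0, 6, 0]
  [0, 0, 0, 0, 6]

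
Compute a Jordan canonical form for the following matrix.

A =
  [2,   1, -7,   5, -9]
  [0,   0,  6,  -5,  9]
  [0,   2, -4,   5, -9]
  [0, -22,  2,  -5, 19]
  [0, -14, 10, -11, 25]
J_2(2) ⊕ J_1(2) ⊕ J_2(6)

The characteristic polynomial is
  det(x·I − A) = x^5 - 18*x^4 + 120*x^3 - 368*x^2 + 528*x - 288 = (x - 6)^2*(x - 2)^3

Eigenvalues and multiplicities (the geometric multiplicity of λ is n − rank(A − λI), which equals the number of Jordan blocks for λ):
  λ = 2: algebraic multiplicity = 3, geometric multiplicity = 2
  λ = 6: algebraic multiplicity = 2, geometric multiplicity = 1

Determining the block sizes for each eigenvalue:
  λ = 2: 2 blocks summing to 3 forces exactly one block of size 2 and the rest size 1 → block sizes [2, 1]
  λ = 6: one block (gm = 1), so the single block has size am = 2 → block sizes [2]

Assembling the blocks gives a Jordan form
J =
  [2, 1, 0, 0, 0]
  [0, 2, 0, 0, 0]
  [0, 0, 2, 0, 0]
  [0, 0, 0, 6, 1]
  [0, 0, 0, 0, 6]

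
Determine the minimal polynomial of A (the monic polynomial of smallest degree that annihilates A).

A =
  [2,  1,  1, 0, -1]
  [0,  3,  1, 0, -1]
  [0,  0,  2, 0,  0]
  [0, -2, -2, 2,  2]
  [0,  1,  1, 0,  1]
x^2 - 4*x + 4

The characteristic polynomial is χ_A(x) = (x - 2)^5, so the eigenvalues are known. The minimal polynomial is
  m_A(x) = Π_λ (x − λ)^{k_λ}
where k_λ is the size of the *largest* Jordan block for λ (equivalently, the smallest k with (A − λI)^k v = 0 for every generalised eigenvector v of λ).

  λ = 2: largest Jordan block has size 2, contributing (x − 2)^2

So m_A(x) = (x - 2)^2 = x^2 - 4*x + 4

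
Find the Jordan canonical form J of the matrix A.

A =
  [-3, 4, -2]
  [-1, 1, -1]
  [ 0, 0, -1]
J_2(-1) ⊕ J_1(-1)

The characteristic polynomial is
  det(x·I − A) = x^3 + 3*x^2 + 3*x + 1 = (x + 1)^3

Eigenvalues and multiplicities (the geometric multiplicity of λ is n − rank(A − λI), which equals the number of Jordan blocks for λ):
  λ = -1: algebraic multiplicity = 3, geometric multiplicity = 2

Determining the block sizes for each eigenvalue:
  λ = -1: 2 blocks summing to 3 forces exactly one block of size 2 and the rest size 1 → block sizes [2, 1]

Assembling the blocks gives a Jordan form
J =
  [-1,  1,  0]
  [ 0, -1,  0]
  [ 0,  0, -1]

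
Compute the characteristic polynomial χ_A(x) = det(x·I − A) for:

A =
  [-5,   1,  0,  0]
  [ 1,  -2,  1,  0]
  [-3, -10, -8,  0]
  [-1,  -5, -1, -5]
x^4 + 20*x^3 + 150*x^2 + 500*x + 625

Expanding det(x·I − A) (e.g. by cofactor expansion or by noting that A is similar to its Jordan form J, which has the same characteristic polynomial as A) gives
  χ_A(x) = x^4 + 20*x^3 + 150*x^2 + 500*x + 625
which factors as (x + 5)^4. The eigenvalues (with algebraic multiplicities) are λ = -5 with multiplicity 4.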